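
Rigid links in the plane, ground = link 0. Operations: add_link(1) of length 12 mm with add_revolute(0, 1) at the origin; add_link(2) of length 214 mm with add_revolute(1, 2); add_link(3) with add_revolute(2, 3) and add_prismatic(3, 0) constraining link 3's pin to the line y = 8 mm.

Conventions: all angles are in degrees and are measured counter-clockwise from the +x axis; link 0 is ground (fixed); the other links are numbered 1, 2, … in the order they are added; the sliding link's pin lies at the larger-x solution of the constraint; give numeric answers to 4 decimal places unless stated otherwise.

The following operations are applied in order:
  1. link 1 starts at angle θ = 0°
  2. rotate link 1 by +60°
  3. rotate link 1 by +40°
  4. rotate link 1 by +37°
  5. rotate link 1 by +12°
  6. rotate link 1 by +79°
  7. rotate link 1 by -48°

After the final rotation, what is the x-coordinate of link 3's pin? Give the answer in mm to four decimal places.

geometry: r = 12 mm, L = 214 mm, e = 8 mm; θ starts at 0°
rotate link 1 by +60°: θ ← 0° +60° = 60°
rotate link 1 by +40°: θ ← 60° +40° = 100°
rotate link 1 by +37°: θ ← 100° +37° = 137°
rotate link 1 by +12°: θ ← 137° +12° = 149°
rotate link 1 by +79°: θ ← 149° +79° = 228°
rotate link 1 by -48°: θ ← 228° -48° = 180°
crank pin P = (r cos θ, r sin θ) = (-12.000000, 0.000000)
h = r sin θ − e = 0.000000 − 8 = -8.000000
x = r cos θ + √(L² − h²) = -12.000000 + 213.850415 = 201.850415

201.8504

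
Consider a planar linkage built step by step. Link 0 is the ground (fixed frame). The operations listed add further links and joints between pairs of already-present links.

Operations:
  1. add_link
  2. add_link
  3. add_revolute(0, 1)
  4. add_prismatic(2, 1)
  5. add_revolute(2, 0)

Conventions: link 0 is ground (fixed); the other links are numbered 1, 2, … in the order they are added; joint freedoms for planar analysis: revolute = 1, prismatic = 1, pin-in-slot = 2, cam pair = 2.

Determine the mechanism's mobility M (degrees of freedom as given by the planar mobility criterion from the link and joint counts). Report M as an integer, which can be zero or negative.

(L,J1,J2)=(1,0,0); link0 fixed
link1: (2,0,0)
link2: (3,0,0)
R 0-1 [J1]: (3,1,0)
P 2-1 [J1]: (3,2,0)
R 2-0 [J1]: (3,3,0)
Grübler: 3·2 − 2·3 − 0 = 0

M = 0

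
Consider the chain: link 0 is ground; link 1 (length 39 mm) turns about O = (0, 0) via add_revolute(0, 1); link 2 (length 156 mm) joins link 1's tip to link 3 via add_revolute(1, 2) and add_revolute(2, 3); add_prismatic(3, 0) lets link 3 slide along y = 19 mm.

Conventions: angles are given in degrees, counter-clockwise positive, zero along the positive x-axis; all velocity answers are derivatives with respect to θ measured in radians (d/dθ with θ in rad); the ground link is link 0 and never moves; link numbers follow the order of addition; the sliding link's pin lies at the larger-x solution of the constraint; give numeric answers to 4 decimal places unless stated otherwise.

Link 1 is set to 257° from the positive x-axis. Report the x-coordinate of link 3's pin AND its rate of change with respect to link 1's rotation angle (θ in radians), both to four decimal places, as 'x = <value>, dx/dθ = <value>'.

geometry: r = 39 mm, L = 156 mm, e = 19 mm
crank pin P = (r cos θ, r sin θ) = (-8.773091, -38.000433)
h = r sin θ − e = -38.000433 − 19 = -57.000433
x = r cos θ + √(L² − h²) = -8.773091 + 145.213466 = 136.440375
dx/dθ = −r sin θ − h·r cos θ/√(L² − h²) (θ in radians; h = -57.000433) = 34.556744

x = 136.4404, dx/dθ = 34.5567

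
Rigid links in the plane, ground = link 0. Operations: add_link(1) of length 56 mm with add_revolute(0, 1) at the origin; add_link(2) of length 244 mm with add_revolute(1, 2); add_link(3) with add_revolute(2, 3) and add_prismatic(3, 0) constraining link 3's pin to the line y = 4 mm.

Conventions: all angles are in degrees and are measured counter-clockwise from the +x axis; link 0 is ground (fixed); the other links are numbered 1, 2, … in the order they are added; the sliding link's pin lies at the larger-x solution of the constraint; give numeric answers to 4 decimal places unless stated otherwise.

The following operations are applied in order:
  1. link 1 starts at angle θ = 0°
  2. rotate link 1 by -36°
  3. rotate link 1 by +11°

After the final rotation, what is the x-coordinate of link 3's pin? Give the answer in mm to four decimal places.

geometry: r = 56 mm, L = 244 mm, e = 4 mm; θ starts at 0°
rotate link 1 by -36°: θ ← 0° -36° = -36°
rotate link 1 by +11°: θ ← -36° +11° = -25°
crank pin P = (r cos θ, r sin θ) = (50.753236, -23.666623)
h = r sin θ − e = -23.666623 − 4 = -27.666623
x = r cos θ + √(L² − h²) = 50.753236 + 242.426397 = 293.179633

293.1796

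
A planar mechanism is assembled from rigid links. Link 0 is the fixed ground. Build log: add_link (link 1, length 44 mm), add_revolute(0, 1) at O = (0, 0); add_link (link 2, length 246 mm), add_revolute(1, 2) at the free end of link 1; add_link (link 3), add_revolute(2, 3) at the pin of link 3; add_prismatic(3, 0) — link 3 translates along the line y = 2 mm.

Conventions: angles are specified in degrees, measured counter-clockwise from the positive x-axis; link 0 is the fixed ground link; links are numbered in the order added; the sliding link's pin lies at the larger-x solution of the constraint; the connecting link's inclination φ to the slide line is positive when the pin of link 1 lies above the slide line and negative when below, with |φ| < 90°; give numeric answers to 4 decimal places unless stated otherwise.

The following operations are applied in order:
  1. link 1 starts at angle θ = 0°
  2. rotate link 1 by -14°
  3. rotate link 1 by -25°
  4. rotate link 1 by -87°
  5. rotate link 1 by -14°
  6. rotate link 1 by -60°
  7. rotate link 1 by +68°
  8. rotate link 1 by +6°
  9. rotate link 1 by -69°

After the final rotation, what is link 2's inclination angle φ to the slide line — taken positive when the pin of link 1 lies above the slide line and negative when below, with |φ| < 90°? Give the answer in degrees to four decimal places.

geometry: r = 44 mm, L = 246 mm, e = 2 mm; θ starts at 0°
rotate link 1 by -14°: θ ← 0° -14° = -14°
rotate link 1 by -25°: θ ← -14° -25° = -39°
rotate link 1 by -87°: θ ← -39° -87° = -126°
rotate link 1 by -14°: θ ← -126° -14° = -140°
rotate link 1 by -60°: θ ← -140° -60° = -200°
rotate link 1 by +68°: θ ← -200° +68° = -132°
rotate link 1 by +6°: θ ← -132° +6° = -126°
rotate link 1 by -69°: θ ← -126° -69° = -195°
h = r sin θ − e = 11.388038 − 2 = 9.388038
sin φ = h / L = 9.388038 / 246 = 0.03816276
φ = arcsin(0.03816276) = 2.187096°

2.1871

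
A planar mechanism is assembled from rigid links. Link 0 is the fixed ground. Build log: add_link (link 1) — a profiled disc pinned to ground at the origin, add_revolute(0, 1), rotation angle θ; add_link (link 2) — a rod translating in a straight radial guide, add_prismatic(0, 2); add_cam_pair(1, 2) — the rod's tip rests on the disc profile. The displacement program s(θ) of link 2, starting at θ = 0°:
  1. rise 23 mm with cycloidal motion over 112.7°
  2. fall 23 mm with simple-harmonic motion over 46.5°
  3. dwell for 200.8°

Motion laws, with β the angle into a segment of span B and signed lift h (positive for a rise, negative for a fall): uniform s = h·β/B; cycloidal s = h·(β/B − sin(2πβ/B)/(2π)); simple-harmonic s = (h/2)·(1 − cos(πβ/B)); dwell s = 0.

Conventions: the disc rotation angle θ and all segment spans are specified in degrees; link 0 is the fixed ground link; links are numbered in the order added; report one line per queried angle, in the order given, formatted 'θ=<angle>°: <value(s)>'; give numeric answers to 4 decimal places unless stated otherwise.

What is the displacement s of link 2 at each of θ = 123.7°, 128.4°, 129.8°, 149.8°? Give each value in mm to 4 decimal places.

seg 1 [0°–112.7°] cycloidal, h=23: full span → s += 23 → s = 23.0000
seg 2 [112.7°–159.2°] simple-harmonic, h=-23: θ=123.7° here. β=11, B=46.5. -23/2·(1 − cos(π·0.2366)) = -3.0323 → s = 19.9677
seg 2 [112.7°–159.2°] simple-harmonic, h=-23: θ=128.4° here. β=15.7, B=46.5. -23/2·(1 − cos(π·0.3376)) = -5.8851 → s = 17.1149
seg 2 [112.7°–159.2°] simple-harmonic, h=-23: θ=129.8° here. β=17.1, B=46.5. -23/2·(1 − cos(π·0.3677)) = -6.8580 → s = 16.1420
seg 2 [112.7°–159.2°] simple-harmonic, h=-23: θ=149.8° here. β=37.1, B=46.5. -23/2·(1 − cos(π·0.7978)) = -20.7578 → s = 2.2422

θ=123.7°: 19.9677
θ=128.4°: 17.1149
θ=129.8°: 16.1420
θ=149.8°: 2.2422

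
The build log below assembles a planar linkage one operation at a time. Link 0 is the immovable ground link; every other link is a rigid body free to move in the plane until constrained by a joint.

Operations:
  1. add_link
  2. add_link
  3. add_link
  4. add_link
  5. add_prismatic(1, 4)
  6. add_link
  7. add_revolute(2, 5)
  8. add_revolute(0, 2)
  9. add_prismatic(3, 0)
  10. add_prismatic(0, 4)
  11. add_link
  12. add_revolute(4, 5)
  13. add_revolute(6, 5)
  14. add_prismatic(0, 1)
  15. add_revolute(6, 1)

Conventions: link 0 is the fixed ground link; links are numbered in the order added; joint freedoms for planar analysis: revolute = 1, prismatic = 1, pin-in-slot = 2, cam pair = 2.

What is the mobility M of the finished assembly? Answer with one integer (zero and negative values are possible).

ground; <1,0,0>
#1 <2,0,0>
#2 <3,0,0>
#3 <4,0,0>
#4 <5,0,0>
P:1↔4 J1 <5,1,0>
#5 <6,1,0>
R:2↔5 J1 <6,2,0>
R:0↔2 J1 <6,3,0>
P:3↔0 J1 <6,4,0>
P:0↔4 J1 <6,5,0>
#6 <7,5,0>
R:4↔5 J1 <7,6,0>
R:6↔5 J1 <7,7,0>
P:0↔1 J1 <7,8,0>
R:6↔1 J1 <7,9,0>
3×6 − 2×9 − 1×0 = 0

M = 0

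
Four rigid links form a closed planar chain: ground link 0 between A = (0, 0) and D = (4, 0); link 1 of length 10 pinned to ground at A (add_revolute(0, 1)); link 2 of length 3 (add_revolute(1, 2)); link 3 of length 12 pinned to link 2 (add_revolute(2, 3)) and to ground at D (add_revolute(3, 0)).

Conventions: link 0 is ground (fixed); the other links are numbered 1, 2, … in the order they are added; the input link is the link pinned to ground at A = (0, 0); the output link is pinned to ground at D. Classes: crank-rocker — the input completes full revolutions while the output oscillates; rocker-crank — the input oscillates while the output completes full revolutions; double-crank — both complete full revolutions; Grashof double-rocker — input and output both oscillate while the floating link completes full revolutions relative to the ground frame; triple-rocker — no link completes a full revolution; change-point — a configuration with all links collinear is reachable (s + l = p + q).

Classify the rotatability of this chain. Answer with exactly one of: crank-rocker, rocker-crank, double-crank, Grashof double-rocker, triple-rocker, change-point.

lengths: ground=4, input=10, coupler=3, output=12
sorted: s=3 (shortest), l=12 (longest), p+q=14
s + l = 15 vs p + q = 14
s + l > p + q → non-Grashof → no link fully rotates → triple-rocker

triple-rocker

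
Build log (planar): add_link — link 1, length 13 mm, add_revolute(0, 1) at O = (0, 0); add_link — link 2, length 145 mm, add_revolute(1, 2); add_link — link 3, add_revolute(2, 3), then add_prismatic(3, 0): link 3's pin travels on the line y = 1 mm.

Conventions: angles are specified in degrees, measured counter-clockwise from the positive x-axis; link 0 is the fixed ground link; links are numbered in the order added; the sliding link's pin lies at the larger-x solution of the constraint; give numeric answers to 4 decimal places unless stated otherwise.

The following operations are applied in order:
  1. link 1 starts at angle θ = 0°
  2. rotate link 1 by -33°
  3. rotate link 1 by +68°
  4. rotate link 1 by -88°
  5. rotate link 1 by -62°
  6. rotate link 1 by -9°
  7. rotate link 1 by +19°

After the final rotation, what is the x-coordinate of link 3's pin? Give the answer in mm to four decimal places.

geometry: r = 13 mm, L = 145 mm, e = 1 mm; θ starts at 0°
rotate link 1 by -33°: θ ← 0° -33° = -33°
rotate link 1 by +68°: θ ← -33° +68° = 35°
rotate link 1 by -88°: θ ← 35° -88° = -53°
rotate link 1 by -62°: θ ← -53° -62° = -115°
rotate link 1 by -9°: θ ← -115° -9° = -124°
rotate link 1 by +19°: θ ← -124° +19° = -105°
crank pin P = (r cos θ, r sin θ) = (-3.364648, -12.557036)
h = r sin θ − e = -12.557036 − 1 = -13.557036
x = r cos θ + √(L² − h²) = -3.364648 + 144.364839 = 141.000192

141.0002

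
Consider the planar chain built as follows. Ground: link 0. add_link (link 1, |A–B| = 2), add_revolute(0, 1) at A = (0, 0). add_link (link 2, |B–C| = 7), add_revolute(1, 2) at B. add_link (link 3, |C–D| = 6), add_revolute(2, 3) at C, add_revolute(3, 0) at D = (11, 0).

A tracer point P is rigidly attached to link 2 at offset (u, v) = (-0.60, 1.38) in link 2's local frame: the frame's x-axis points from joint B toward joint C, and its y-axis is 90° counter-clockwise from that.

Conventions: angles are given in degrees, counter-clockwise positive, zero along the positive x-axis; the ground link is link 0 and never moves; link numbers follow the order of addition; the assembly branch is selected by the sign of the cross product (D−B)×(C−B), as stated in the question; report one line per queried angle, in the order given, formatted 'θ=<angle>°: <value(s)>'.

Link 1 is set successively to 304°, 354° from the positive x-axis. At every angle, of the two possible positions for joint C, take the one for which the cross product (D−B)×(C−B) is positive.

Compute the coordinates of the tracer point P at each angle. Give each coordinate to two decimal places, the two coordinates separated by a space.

A=(0,0), D=(11.00,0)
θ=304°: B = A + 2.00·(cos304°, sin304°) = (1.1184, -1.6581)
θ=304°: |BD| = 10.0198
θ=304°: circle(B,7.00) ∩ circle(D,6.00): a=5.6586, h=4.1207
θ=304°:   candidates: C₊=(6.0171,3.3422) cross=41.289; C₋=(7.3809,-4.7856) cross=-41.289
θ=304°:   branch + wants cross > 0 → take C=(6.0171,3.3422) (cross=41.289)
θ=304°: ex = (C−B)/|BC| = (0.6998,0.7143); ey = (-0.7143,0.6998)
θ=304°: P = B + -0.60·ex + 1.38·ey = (-0.2873,-1.1209)
θ=354°: B = A + 2.00·(cos354°, sin354°) = (1.9890, -0.2091)
θ=354°: |BD| = 9.0134
θ=354°: circle(B,7.00) ∩ circle(D,6.00): a=5.2278, h=4.6551
θ=354°:   candidates: C₊=(7.1075,4.5660) cross=41.958; C₋=(7.3234,-4.7416) cross=-41.958
θ=354°:   branch + wants cross > 0 → take C=(7.1075,4.5660) (cross=41.958)
θ=354°: ex = (C−B)/|BC| = (0.7312,0.6822); ey = (-0.6822,0.7312)
θ=354°: P = B + -0.60·ex + 1.38·ey = (0.6089,0.3907)

θ=304°: -0.29 -1.12
θ=354°: 0.61 0.39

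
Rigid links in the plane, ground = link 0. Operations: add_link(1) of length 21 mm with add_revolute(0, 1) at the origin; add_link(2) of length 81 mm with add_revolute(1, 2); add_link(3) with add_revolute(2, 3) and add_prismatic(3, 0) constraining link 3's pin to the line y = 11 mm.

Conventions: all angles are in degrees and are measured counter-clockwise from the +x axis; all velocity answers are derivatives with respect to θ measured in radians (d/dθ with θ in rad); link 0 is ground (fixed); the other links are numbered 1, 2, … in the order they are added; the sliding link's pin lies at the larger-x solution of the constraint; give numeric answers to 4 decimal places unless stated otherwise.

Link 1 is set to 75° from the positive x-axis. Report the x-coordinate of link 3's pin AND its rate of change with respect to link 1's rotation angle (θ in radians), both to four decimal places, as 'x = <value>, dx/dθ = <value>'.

geometry: r = 21 mm, L = 81 mm, e = 11 mm
crank pin P = (r cos θ, r sin θ) = (5.435200, 20.284442)
h = r sin θ − e = 20.284442 − 11 = 9.284442
x = r cos θ + √(L² − h²) = 5.435200 + 80.466137 = 85.901336
dx/dθ = −r sin θ − h·r cos θ/√(L² − h²) (θ in radians; h = 9.284442) = -20.911573

x = 85.9013, dx/dθ = -20.9116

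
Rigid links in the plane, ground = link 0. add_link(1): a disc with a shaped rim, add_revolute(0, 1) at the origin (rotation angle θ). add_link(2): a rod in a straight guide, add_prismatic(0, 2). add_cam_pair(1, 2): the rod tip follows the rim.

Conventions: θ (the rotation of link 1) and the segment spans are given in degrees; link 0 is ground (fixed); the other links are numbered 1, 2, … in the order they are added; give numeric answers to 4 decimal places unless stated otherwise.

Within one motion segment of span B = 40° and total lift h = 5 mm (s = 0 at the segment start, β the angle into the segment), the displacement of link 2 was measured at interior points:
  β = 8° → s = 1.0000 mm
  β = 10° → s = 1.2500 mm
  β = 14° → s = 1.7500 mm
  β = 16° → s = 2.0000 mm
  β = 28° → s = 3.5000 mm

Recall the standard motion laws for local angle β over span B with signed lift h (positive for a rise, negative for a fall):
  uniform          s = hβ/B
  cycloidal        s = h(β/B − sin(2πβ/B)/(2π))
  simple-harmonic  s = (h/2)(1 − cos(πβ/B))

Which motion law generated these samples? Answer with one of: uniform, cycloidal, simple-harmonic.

candidates at β/B = r: uniform s = h·r (linear in β); cycloidal s = h·(r − sin(2πr)/(2π)); simple-harmonic s = (h/2)(1 − cos(πr))
β=8°: printed 1.0000 | uniform 1.0000, cycloidal 0.2432, simple-harmonic 0.4775
β=10°: printed 1.2500 | uniform 1.2500, cycloidal 0.4542, simple-harmonic 0.7322
β=14°: printed 1.7500 | uniform 1.7500, cycloidal 1.1062, simple-harmonic 1.3650
β=16°: printed 2.0000 | uniform 2.0000, cycloidal 1.5323, simple-harmonic 1.7275
β=28°: printed 3.5000 | uniform 3.5000, cycloidal 4.2568, simple-harmonic 3.9695
only one law matches every sample → uniform

uniform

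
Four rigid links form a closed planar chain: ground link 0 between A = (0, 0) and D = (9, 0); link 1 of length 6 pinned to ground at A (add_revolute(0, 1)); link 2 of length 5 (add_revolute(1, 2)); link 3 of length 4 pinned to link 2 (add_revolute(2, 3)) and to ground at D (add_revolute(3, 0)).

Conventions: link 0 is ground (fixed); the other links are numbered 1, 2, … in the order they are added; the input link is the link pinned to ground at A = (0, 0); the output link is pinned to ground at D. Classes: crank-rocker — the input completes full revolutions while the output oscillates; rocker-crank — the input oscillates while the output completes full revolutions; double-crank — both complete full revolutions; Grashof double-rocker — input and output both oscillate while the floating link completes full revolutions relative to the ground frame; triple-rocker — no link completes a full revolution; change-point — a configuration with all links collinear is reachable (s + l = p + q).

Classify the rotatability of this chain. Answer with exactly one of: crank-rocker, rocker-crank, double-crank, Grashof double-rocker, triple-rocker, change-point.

lengths: ground=9, input=6, coupler=5, output=4
sorted: s=4 (shortest), l=9 (longest), p+q=11
s + l = 13 vs p + q = 11
s + l > p + q → non-Grashof → no link fully rotates → triple-rocker

triple-rocker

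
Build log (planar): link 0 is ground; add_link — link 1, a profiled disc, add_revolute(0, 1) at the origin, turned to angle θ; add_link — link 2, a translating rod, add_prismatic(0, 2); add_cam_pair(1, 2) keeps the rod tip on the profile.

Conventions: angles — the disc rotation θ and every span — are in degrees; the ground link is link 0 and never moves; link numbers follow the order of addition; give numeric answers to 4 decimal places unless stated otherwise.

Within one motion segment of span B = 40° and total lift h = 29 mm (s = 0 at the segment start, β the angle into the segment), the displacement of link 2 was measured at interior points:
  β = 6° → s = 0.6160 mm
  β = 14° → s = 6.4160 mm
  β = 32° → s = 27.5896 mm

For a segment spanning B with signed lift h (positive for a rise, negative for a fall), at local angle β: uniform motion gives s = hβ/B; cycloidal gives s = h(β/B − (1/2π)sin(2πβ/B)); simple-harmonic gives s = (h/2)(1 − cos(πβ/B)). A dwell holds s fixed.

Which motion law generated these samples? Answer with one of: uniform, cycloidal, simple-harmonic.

candidates at β/B = r: uniform s = h·r (linear in β); cycloidal s = h·(r − sin(2πr)/(2π)); simple-harmonic s = (h/2)(1 − cos(πr))
β=6°: printed 0.6160 | uniform 4.3500, cycloidal 0.6160, simple-harmonic 1.5804
β=14°: printed 6.4160 | uniform 10.1500, cycloidal 6.4160, simple-harmonic 7.9171
β=32°: printed 27.5896 | uniform 23.2000, cycloidal 27.5896, simple-harmonic 26.2307
only one law matches every sample → cycloidal

cycloidal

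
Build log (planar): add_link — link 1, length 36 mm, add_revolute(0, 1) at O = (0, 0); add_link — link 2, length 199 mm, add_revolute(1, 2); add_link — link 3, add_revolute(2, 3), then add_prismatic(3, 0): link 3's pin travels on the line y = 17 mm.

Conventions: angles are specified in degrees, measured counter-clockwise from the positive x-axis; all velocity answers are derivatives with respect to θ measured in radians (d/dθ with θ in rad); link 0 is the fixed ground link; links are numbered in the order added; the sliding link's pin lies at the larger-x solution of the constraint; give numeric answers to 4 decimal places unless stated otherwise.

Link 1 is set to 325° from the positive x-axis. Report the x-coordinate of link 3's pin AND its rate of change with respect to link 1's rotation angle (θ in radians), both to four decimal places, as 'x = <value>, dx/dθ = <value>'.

geometry: r = 36 mm, L = 199 mm, e = 17 mm
crank pin P = (r cos θ, r sin θ) = (29.489474, -20.648752)
h = r sin θ − e = -20.648752 − 17 = -37.648752
x = r cos θ + √(L² − h²) = 29.489474 + 195.406171 = 224.895644
dx/dθ = −r sin θ − h·r cos θ/√(L² − h²) (θ in radians; h = -37.648752) = 26.330465

x = 224.8956, dx/dθ = 26.3305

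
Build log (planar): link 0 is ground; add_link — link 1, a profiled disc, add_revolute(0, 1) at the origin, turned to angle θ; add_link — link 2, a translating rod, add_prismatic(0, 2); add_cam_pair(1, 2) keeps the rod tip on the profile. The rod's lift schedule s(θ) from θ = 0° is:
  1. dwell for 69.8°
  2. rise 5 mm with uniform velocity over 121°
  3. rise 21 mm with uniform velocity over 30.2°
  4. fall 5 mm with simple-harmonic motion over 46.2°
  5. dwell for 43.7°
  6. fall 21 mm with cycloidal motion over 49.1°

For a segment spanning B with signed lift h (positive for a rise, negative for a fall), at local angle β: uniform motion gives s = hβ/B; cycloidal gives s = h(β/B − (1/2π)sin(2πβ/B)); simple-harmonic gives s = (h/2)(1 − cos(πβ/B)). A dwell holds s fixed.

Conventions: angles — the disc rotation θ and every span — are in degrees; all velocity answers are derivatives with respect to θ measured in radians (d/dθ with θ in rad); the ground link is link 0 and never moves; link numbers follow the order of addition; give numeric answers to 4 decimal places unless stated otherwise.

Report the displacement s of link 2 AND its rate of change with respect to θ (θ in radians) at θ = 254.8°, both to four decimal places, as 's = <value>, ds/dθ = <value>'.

seg 1 [0°–69.8°] dwell: s stays 0.0000
seg 2 [69.8°–190.8°] uniform, h=5: full span → s += 5 → s = 5.0000
seg 3 [190.8°–221°] uniform, h=21: full span → s += 21 → s = 26.0000
seg 4 [221°–267.2°] simple-harmonic, h=-5: θ=254.8° here. β=33.8, B=46.2. -5/2·(1 − cos(π·0.7316)) = -4.1627 → s = 21.8373
velocity in seg [221°–267.2°] (simple-harmonic), θ in radians: β = 33.8° = 0.5899 rad, B = 46.2° = 0.8063 rad; ds/dθ = (πh/(2B)) sin(πβ/B) = (π·(-5)/(2·0.8063)) sin(π·0.7316) = -7.273771 mm/rad

s = 21.8373, ds/dθ = -7.2738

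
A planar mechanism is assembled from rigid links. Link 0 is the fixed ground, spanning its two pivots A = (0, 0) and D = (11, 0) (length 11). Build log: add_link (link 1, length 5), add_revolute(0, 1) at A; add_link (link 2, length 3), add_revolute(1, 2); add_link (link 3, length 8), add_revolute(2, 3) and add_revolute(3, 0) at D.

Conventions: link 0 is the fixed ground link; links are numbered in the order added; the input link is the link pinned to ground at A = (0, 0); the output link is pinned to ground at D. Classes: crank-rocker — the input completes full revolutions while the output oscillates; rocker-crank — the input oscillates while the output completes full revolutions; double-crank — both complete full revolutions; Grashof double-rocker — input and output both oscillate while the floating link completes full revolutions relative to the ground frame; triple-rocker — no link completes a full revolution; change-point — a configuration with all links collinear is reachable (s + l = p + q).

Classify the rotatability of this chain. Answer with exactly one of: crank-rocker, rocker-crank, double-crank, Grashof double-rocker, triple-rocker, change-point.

lengths: ground=11, input=5, coupler=3, output=8
sorted: s=3 (shortest), l=11 (longest), p+q=13
s + l = 14 vs p + q = 13
s + l > p + q → non-Grashof → no link fully rotates → triple-rocker

triple-rocker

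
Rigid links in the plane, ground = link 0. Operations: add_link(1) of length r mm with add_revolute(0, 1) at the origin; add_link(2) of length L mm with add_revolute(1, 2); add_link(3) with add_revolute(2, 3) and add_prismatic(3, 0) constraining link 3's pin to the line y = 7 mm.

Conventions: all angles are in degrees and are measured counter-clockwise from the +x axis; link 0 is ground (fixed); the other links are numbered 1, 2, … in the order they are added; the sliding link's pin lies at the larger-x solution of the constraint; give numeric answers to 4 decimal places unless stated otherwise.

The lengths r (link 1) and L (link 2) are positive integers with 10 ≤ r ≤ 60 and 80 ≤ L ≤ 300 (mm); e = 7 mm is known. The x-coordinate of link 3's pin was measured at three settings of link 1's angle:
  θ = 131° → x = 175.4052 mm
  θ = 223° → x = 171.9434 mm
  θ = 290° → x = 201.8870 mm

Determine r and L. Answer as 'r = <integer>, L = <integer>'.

constraint per measurement: (x − r cos θ)² + (r sin θ − e)² = L²
subtracting the θ₁ and θ₂ equations cancels the r² and L² terms:
r = (x₁² − x₂²) / (2[(x₁cos θ₁ + e sin θ₁) − (x₂cos θ₂ + e sin θ₂)]) = 28.9996 → r = 29
L² = (x₁ − r cos θ₁)² + (r sin θ₁ − e)² = 38024.9897 → L = 195.0000 → L = 195
check at θ₃=290°: x = 201.8870 (printed 201.8870) ✓

r = 29, L = 195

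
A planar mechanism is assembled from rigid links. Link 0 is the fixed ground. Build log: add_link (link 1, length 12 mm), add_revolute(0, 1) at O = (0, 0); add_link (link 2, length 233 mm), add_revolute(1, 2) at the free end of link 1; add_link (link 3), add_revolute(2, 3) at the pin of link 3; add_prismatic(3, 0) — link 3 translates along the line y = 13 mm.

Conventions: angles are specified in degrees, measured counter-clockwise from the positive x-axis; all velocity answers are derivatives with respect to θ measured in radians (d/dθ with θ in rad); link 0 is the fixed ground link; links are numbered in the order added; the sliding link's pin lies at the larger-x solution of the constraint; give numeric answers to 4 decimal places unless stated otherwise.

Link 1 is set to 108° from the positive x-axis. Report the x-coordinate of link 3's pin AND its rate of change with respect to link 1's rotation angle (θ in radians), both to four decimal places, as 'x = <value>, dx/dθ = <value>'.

geometry: r = 12 mm, L = 233 mm, e = 13 mm
crank pin P = (r cos θ, r sin θ) = (-3.708204, 11.412678)
h = r sin θ − e = 11.412678 − 13 = -1.587322
x = r cos θ + √(L² − h²) = -3.708204 + 232.994593 = 229.286389
dx/dθ = −r sin θ − h·r cos θ/√(L² − h²) (θ in radians; h = -1.587322) = -11.437941

x = 229.2864, dx/dθ = -11.4379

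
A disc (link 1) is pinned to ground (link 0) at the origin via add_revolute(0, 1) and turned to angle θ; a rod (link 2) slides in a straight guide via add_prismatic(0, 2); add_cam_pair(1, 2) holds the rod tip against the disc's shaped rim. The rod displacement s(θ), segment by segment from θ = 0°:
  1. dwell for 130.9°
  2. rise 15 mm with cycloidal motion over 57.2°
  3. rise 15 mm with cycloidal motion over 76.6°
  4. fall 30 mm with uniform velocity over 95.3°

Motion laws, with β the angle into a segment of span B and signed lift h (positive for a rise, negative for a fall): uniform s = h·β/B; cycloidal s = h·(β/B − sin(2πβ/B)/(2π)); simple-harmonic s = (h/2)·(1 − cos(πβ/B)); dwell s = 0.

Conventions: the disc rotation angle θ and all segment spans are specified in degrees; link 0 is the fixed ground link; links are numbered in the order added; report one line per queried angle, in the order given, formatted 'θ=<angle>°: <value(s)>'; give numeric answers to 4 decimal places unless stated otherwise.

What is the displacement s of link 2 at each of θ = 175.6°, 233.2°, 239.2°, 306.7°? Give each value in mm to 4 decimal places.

segment 1 (0° to 130.9°, dwell): s unchanged at 0.0000
θ = 175.6° falls in segment 2 (130.9° to 188.1°, cycloidal, h = 15): β = 175.6 − 130.9 = 44.7°, B = 57.2°; Δs = 15·(0.7815 − sin(2π·0.7815)/(2π)) = 14.0628; s = 0.0000 + 14.0628 = 14.0628
segment 2 (130.9° to 188.1°, cycloidal, h = 15) is passed completely: s = 0.0000 + (15) = 15.0000
θ = 233.2° falls in segment 3 (188.1° to 264.7°, cycloidal, h = 15): β = 233.2 − 188.1 = 45.1°, B = 76.6°; Δs = 15·(0.5888 − sin(2π·0.5888)/(2π)) = 10.0952; s = 15.0000 + 10.0952 = 25.0952
θ = 239.2° falls in segment 3 (188.1° to 264.7°, cycloidal, h = 15): β = 239.2 − 188.1 = 51.1°, B = 76.6°; Δs = 15·(0.6671 − sin(2π·0.6671)/(2π)) = 12.0773; s = 15.0000 + 12.0773 = 27.0773
segment 3 (188.1° to 264.7°, cycloidal, h = 15) is passed completely: s = 15.0000 + (15) = 30.0000
θ = 306.7° falls in segment 4 (264.7° to 360°, uniform, h = -30): β = 306.7 − 264.7 = 42°, B = 95.3°; Δs = -30·42/95.3 = -13.2214; s = 30.0000 − 13.2214 = 16.7786

θ=175.6°: 14.0628
θ=233.2°: 25.0952
θ=239.2°: 27.0773
θ=306.7°: 16.7786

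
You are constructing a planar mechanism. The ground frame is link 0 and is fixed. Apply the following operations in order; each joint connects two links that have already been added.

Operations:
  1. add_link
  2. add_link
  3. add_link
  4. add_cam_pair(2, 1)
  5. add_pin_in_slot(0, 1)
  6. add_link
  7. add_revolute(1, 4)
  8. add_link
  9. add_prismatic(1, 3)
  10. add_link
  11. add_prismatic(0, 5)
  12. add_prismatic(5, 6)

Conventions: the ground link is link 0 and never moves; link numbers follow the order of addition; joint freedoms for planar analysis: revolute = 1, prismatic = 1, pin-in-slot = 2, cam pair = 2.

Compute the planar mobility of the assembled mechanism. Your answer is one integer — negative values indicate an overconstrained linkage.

L=1 J1=0 J2=0
add link → L=2 J1=0 J2=0
add link → L=3 J1=0 J2=0
add link → L=4 J1=0 J2=0
C@2,1 dof=2 J2 → L=4 J1=0 J2=1
PS@0,1 dof=2 J2 → L=4 J1=0 J2=2
add link → L=5 J1=0 J2=2
R@1,4 dof=1 J1 → L=5 J1=1 J2=2
add link → L=6 J1=1 J2=2
P@1,3 dof=1 J1 → L=6 J1=2 J2=2
add link → L=7 J1=2 J2=2
P@0,5 dof=1 J1 → L=7 J1=3 J2=2
P@5,6 dof=1 J1 → L=7 J1=4 J2=2
M=3(L−1)−2J1−J2=3·6−2·4−2=8

M = 8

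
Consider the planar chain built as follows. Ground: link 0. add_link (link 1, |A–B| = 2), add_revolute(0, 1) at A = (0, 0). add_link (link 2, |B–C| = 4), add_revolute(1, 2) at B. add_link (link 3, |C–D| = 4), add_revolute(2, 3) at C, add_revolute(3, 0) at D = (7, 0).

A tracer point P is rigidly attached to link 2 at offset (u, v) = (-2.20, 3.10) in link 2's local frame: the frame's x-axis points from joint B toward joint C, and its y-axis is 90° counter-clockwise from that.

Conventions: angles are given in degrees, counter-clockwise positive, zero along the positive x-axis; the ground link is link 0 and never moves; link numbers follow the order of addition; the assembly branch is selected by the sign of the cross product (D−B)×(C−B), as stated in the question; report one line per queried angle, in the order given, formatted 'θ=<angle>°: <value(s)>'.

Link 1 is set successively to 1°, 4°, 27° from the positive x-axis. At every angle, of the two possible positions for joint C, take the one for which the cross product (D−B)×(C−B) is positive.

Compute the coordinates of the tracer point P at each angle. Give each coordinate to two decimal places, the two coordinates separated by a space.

A=(0,0), D=(7.00,0)
θ=1°: B = A + 2.00·(cos1°, sin1°) = (1.9997, 0.0349)
θ=1°: |BD| = 5.0004
θ=1°: circle(B,4.00) ∩ circle(D,4.00): a=2.5002, h=3.1223
θ=1°:   candidates: C₊=(4.5216,3.1397) cross=15.613; C₋=(4.4781,-3.1048) cross=-15.613
θ=1°:   branch + wants cross > 0 → take C=(4.5216,3.1397) (cross=15.613)
θ=1°: ex = (C−B)/|BC| = (0.6305,0.7762); ey = (-0.7762,0.6305)
θ=1°: P = B + -2.20·ex + 3.10·ey = (-1.7936,0.2818)
θ=4°: B = A + 2.00·(cos4°, sin4°) = (1.9951, 0.1395)
θ=4°: |BD| = 5.0068
θ=4°: circle(B,4.00) ∩ circle(D,4.00): a=2.5034, h=3.1198
θ=4°:   candidates: C₊=(4.5845,3.1883) cross=15.620; C₋=(4.4106,-3.0488) cross=-15.620
θ=4°:   branch + wants cross > 0 → take C=(4.5845,3.1883) (cross=15.620)
θ=4°: ex = (C−B)/|BC| = (0.6473,0.7622); ey = (-0.7622,0.6473)
θ=4°: P = B + -2.20·ex + 3.10·ey = (-1.7918,0.4694)
θ=27°: B = A + 2.00·(cos27°, sin27°) = (1.7820, 0.9080)
θ=27°: |BD| = 5.2964
θ=27°: circle(B,4.00) ∩ circle(D,4.00): a=2.6482, h=2.9978
θ=27°:   candidates: C₊=(4.9049,3.4074) cross=15.878; C₋=(3.8771,-2.4995) cross=-15.878
θ=27°:   branch + wants cross > 0 → take C=(4.9049,3.4074) (cross=15.878)
θ=27°: ex = (C−B)/|BC| = (0.7807,0.6249); ey = (-0.6249,0.7807)
θ=27°: P = B + -2.20·ex + 3.10·ey = (-1.8727,1.9535)

θ=1°: -1.79 0.28
θ=4°: -1.79 0.47
θ=27°: -1.87 1.95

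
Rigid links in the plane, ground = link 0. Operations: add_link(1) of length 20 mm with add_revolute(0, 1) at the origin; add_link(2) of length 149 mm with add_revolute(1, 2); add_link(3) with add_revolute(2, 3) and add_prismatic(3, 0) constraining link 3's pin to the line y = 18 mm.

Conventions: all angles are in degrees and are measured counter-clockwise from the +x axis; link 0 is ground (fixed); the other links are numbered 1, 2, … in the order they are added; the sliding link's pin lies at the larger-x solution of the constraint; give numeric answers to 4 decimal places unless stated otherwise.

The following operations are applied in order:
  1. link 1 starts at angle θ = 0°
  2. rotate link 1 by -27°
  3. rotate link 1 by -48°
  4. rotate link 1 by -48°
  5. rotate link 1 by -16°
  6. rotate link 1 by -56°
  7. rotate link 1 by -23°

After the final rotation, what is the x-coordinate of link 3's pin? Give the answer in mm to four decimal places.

geometry: r = 20 mm, L = 149 mm, e = 18 mm; θ starts at 0°
rotate link 1 by -27°: θ ← 0° -27° = -27°
rotate link 1 by -48°: θ ← -27° -48° = -75°
rotate link 1 by -48°: θ ← -75° -48° = -123°
rotate link 1 by -16°: θ ← -123° -16° = -139°
rotate link 1 by -56°: θ ← -139° -56° = -195°
rotate link 1 by -23°: θ ← -195° -23° = -218°
crank pin P = (r cos θ, r sin θ) = (-15.760215, 12.313230)
h = r sin θ − e = 12.313230 − 18 = -5.686770
x = r cos θ + √(L² − h²) = -15.760215 + 148.891439 = 133.131224

133.1312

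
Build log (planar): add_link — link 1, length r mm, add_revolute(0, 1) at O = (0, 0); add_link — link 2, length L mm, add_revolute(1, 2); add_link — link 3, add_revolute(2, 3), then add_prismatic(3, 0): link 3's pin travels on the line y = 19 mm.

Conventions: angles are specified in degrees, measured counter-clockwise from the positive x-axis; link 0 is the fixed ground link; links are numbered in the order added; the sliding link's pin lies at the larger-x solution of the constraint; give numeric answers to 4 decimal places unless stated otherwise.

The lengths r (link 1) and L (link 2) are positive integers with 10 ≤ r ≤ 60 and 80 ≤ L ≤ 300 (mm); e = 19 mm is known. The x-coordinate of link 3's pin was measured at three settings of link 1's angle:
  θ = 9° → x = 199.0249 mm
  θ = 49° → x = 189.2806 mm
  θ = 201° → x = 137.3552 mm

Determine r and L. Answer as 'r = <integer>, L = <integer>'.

constraint per measurement: (x − r cos θ)² + (r sin θ − e)² = L²
subtracting the θ₁ and θ₂ equations cancels the r² and L² terms:
r = (x₁² − x₂²) / (2[(x₁cos θ₁ + e sin θ₁) − (x₂cos θ₂ + e sin θ₂)]) = 31.0002 → r = 31
L² = (x₁ − r cos θ₁)² + (r sin θ₁ − e)² = 28561.0075 → L = 169.0000 → L = 169
check at θ₃=201°: x = 137.3552 (printed 137.3552) ✓

r = 31, L = 169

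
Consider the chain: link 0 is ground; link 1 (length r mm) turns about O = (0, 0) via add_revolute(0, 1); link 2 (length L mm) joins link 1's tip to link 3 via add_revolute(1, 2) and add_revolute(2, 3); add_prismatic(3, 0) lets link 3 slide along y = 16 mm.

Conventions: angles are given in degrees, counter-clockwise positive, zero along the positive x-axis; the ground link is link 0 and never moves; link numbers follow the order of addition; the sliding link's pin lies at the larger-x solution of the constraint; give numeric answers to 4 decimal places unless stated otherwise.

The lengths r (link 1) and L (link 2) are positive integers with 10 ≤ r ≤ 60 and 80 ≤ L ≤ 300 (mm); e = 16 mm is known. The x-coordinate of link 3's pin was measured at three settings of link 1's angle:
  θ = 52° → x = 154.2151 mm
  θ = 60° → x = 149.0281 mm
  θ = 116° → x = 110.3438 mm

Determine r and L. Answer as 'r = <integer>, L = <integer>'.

constraint per measurement: (x − r cos θ)² + (r sin θ − e)² = L²
subtracting the θ₁ and θ₂ equations cancels the r² and L² terms:
r = (x₁² − x₂²) / (2[(x₁cos θ₁ + e sin θ₁) − (x₂cos θ₂ + e sin θ₂)]) = 40.9999 → r = 41
L² = (x₁ − r cos θ₁)² + (r sin θ₁ − e)² = 16899.9947 → L = 130.0000 → L = 130
check at θ₃=116°: x = 110.3438 (printed 110.3438) ✓

r = 41, L = 130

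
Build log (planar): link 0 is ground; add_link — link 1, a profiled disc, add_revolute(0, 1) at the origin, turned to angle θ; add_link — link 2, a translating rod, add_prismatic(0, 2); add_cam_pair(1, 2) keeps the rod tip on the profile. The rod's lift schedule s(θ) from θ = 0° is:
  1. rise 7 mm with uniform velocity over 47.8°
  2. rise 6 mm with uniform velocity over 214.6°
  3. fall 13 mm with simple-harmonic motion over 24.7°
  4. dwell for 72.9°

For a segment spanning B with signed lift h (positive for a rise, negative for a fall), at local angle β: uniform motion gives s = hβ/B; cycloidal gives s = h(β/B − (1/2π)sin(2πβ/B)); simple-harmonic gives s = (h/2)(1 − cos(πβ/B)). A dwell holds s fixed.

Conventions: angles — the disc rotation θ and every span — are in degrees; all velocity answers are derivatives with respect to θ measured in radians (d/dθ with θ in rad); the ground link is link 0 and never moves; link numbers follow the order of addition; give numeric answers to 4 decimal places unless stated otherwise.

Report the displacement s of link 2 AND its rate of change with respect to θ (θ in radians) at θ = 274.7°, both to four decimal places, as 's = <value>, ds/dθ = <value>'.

seg 1 [0°–47.8°] uniform, h=7: full span → s += 7 → s = 7.0000
seg 2 [47.8°–262.4°] uniform, h=6: full span → s += 6 → s = 13.0000
seg 3 [262.4°–287.1°] simple-harmonic, h=-13: θ=274.7° here. β=12.3, B=24.7. -13/2·(1 − cos(π·0.4980)) = -6.4587 → s = 6.5413
velocity in seg [262.4°–287.1°] (simple-harmonic), θ in radians: β = 12.3° = 0.2147 rad, B = 24.7° = 0.4311 rad; ds/dθ = (πh/(2B)) sin(πβ/B) = (π·(-13)/(2·0.4311)) sin(π·0.4980) = -47.367463 mm/rad

s = 6.5413, ds/dθ = -47.3675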